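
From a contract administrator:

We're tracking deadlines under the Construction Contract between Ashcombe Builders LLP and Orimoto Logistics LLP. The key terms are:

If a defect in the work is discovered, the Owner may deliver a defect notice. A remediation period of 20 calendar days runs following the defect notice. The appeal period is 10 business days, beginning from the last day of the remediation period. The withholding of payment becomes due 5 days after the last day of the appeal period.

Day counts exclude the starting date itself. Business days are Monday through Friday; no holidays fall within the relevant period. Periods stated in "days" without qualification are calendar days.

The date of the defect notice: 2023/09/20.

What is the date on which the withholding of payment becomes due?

The last day of the remediation period: 20 calendar days after 2023/09/20 is 2023/10/10.
From Tuesday, 2023/10/10, 10 business days (Oct 11, Oct 12, Oct 13, Oct 16, Oct 17, Oct 18, Oct 19, Oct 20, Oct 23, Oct 24, skipping weekends) brings us to Tuesday, 2023/10/24, which is the last day of the appeal period.
The date on which the withholding of payment becomes due: 5 calendar days after 2023/10/24 is 2023/10/29.

2023/10/29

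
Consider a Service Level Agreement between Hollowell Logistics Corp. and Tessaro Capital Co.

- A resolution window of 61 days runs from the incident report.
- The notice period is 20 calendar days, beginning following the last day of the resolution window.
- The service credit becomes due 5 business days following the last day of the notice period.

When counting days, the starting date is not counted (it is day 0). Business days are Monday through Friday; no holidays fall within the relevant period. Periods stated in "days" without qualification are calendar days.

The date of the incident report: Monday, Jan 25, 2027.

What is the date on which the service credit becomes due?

Apr 23, 2027

Adding 61 calendar days to Jan 25, 2027 gives Mar 27, 2027, which is the last day of the resolution window.
Adding 20 calendar days to Mar 27, 2027 gives Apr 16, 2027, which is the last day of the notice period.
The date on which the service credit becomes due: counting 5 business days from Friday, Apr 16, 2027 (Apr 19, Apr 20, Apr 21, Apr 22, Apr 23, skipping weekends) reaches Friday, Apr 23, 2027.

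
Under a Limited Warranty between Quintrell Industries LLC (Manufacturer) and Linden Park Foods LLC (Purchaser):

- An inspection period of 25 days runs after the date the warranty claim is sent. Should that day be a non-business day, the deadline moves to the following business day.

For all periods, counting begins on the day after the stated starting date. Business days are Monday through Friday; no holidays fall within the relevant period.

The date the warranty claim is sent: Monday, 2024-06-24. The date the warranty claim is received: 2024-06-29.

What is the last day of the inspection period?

The last day of the inspection period: 2024-06-24 + 25 days = 2024-07-19. 2024-07-19 is a Friday, so no roll-forward applies.

2024-07-19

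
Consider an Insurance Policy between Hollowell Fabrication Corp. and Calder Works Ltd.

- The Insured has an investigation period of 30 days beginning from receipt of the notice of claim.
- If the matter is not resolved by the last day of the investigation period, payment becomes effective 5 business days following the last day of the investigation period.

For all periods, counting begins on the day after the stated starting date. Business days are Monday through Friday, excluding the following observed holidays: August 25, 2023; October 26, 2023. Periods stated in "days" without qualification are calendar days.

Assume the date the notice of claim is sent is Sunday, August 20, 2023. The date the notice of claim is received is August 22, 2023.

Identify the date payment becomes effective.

September 28, 2023

The last day of the investigation period: 30 calendar days after August 22, 2023 is September 21, 2023.
From Thursday, September 21, 2023, 5 business days (Sep 22, Sep 25, Sep 26, Sep 27, Sep 28, skipping weekends) brings us to Thursday, September 28, 2023, which is the date payment becomes effective.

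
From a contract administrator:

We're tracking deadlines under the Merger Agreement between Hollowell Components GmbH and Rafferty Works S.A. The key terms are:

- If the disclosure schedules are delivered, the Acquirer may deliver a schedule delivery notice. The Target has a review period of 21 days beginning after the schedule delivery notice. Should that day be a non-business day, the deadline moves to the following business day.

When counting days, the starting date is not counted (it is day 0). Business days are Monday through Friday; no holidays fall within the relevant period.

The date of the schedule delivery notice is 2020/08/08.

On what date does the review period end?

2020/08/31

Adding 21 calendar days to 2020/08/08 gives 2020/08/29, which is the last day of the review period. That falls on a Saturday, so it rolls to the next business day, Monday, 2020/08/31.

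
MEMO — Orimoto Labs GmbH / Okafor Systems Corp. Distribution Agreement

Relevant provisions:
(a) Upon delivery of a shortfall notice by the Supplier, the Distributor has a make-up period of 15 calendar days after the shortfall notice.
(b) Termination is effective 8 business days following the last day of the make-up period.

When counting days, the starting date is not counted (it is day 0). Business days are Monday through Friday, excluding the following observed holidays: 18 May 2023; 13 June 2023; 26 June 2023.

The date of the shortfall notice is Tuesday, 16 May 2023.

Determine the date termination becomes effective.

The last day of the make-up period: 15 calendar days after 16 May 2023 is 31 May 2023.
The date termination becomes effective: 8 business days after Wednesday, 31 May 2023, skipping weekends — Jun 1, Jun 2, Jun 5, Jun 6, Jun 7, Jun 8, Jun 9, Jun 12 — lands on Monday, 12 June 2023.

12 June 2023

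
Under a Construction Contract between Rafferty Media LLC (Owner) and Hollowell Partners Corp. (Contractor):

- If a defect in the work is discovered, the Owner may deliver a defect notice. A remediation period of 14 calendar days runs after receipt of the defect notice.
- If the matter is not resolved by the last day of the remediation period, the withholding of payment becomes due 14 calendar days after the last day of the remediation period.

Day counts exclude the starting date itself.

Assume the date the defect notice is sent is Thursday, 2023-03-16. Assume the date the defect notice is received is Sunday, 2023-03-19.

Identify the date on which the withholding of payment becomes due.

2023-04-16

The last day of the remediation period: 14 calendar days after 2023-03-19 is 2023-04-02.
Adding 14 calendar days to 2023-04-02 gives 2023-04-16, which is the date on which the withholding of payment becomes due.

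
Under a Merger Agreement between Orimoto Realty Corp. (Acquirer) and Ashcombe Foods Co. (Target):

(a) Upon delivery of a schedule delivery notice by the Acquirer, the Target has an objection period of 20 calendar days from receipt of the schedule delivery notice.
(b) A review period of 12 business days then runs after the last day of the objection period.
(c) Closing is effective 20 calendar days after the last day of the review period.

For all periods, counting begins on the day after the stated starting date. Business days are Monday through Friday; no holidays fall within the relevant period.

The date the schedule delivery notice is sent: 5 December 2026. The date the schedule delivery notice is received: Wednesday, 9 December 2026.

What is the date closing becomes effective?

3 February 2027

Adding 20 calendar days to 9 December 2026 gives 29 December 2026, which is the last day of the objection period.
The last day of the review period: counting 12 business days from Tuesday, 29 December 2026 (Dec 30, Dec 31, Jan 1, Jan 4, …, Jan 12, Jan 13, Jan 14, skipping weekends) reaches Thursday, 14 January 2027.
Adding 20 calendar days to 14 January 2027 gives 3 February 2027, which is the date closing becomes effective.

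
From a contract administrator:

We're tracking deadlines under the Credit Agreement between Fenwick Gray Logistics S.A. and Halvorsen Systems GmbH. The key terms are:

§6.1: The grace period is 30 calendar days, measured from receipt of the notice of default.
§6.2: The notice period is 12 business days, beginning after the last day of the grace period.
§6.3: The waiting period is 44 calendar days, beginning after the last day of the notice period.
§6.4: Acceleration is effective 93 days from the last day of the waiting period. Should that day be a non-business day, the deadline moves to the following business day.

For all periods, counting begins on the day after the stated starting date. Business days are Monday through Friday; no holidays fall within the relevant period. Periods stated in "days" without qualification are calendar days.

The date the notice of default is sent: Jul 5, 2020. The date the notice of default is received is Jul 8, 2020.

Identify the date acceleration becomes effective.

The last day of the grace period: 30 calendar days after Jul 8, 2020 is Aug 7, 2020.
From Friday, Aug 7, 2020, 12 business days (Aug 10, Aug 11, Aug 12, Aug 13, …, Aug 21, Aug 24, Aug 25, skipping weekends) brings us to Tuesday, Aug 25, 2020, which is the last day of the notice period.
The last day of the waiting period: 44 calendar days after Aug 25, 2020 is Oct 8, 2020.
The date acceleration becomes effective: Oct 8, 2020 + 93 days = Jan 9, 2021. That falls on a Saturday, so it rolls to the next business day, Monday, Jan 11, 2021.

Jan 11, 2021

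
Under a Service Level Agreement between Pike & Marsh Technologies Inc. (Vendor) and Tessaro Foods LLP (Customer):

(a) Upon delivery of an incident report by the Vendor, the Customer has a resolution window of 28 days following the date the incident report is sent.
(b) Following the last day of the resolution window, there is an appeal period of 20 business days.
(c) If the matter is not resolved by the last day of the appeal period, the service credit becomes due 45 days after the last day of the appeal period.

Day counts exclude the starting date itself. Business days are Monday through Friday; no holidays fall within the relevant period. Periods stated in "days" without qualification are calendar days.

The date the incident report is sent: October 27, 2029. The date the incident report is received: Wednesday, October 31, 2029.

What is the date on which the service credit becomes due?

February 4, 2030

The last day of the resolution window: October 27, 2029 + 28 days = November 24, 2029.
The last day of the appeal period: counting 20 business days from Saturday, November 24, 2029 (Nov 26, Nov 27, Nov 28, Nov 29, …, Dec 19, Dec 20, Dec 21, skipping weekends) reaches Friday, December 21, 2029.
Adding 45 calendar days to December 21, 2029 gives February 4, 2030, which is the date on which the service credit becomes due.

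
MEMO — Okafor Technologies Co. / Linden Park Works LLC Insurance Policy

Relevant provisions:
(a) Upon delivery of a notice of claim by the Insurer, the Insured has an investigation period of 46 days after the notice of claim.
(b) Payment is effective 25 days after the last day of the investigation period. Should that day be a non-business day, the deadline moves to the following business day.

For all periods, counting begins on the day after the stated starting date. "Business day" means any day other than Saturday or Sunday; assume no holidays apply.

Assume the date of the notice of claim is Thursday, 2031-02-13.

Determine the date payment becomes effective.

2031-04-25

The last day of the investigation period: 2031-02-13 + 46 days = 2031-03-31.
The date payment becomes effective: 25 calendar days after 2031-03-31 is 2031-04-25. 2031-04-25 is a Friday, so no roll-forward applies.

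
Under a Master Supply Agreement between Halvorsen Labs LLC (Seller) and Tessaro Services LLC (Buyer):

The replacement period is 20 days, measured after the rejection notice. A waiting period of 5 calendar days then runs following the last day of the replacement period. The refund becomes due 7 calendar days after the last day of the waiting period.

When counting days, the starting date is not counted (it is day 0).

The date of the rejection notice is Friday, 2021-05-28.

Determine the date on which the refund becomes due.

Adding 20 calendar days to 2021-05-28 gives 2021-06-17, which is the last day of the replacement period.
The last day of the waiting period: 2021-06-17 + 5 days = 2021-06-22.
The date on which the refund becomes due: 2021-06-22 + 7 days = 2021-06-29.

2021-06-29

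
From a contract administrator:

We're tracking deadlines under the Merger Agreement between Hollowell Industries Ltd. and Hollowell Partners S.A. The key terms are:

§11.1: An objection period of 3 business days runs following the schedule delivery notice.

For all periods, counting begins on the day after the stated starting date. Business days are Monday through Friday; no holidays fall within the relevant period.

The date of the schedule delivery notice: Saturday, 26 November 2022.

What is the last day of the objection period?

The last day of the objection period: 3 business days after Saturday, 26 November 2022, skipping weekends — Nov 28, Nov 29, Nov 30 — lands on Wednesday, 30 November 2022.

30 November 2022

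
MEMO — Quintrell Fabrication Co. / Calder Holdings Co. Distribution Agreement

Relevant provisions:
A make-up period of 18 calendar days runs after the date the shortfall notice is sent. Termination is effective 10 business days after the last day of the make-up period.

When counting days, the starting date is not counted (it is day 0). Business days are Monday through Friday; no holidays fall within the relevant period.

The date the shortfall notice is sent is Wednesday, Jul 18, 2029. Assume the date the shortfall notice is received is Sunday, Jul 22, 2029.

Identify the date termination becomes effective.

Adding 18 calendar days to Jul 18, 2029 gives Aug 5, 2029, which is the last day of the make-up period.
The date termination becomes effective: 10 business days after Sunday, Aug 5, 2029, skipping weekends — Aug 6, Aug 7, Aug 8, Aug 9, Aug 10, Aug 13, Aug 14, Aug 15, Aug 16, Aug 17 — lands on Friday, Aug 17, 2029.

Aug 17, 2029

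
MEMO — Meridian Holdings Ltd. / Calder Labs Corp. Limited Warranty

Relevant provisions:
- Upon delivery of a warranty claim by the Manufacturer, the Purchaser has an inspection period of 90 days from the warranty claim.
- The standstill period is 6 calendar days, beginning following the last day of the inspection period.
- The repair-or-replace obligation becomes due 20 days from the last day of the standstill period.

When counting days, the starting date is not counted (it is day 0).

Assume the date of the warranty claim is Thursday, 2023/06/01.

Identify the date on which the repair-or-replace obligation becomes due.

2023/09/25

The last day of the inspection period: 90 calendar days after 2023/06/01 is 2023/08/30.
The last day of the standstill period: 2023/08/30 + 6 days = 2023/09/05.
The date on which the repair-or-replace obligation becomes due: 2023/09/05 + 20 days = 2023/09/25.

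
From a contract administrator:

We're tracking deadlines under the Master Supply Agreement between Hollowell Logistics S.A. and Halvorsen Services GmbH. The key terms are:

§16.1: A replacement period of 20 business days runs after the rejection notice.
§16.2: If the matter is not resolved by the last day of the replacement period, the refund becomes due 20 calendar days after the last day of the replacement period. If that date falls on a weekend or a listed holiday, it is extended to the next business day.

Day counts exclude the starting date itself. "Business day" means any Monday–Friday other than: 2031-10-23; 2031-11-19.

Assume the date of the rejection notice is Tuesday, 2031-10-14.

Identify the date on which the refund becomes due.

2031-12-02

From Tuesday, 2031-10-14, 20 business days (Oct 15, Oct 16, Oct 17, Oct 20, …, Nov 10, Nov 11, Nov 12, skipping weekends and the listed holiday on Oct 23) brings us to Wednesday, 2031-11-12, which is the last day of the replacement period.
Adding 20 calendar days to 2031-11-12 gives 2031-12-02, which is the date on which the refund becomes due. 2031-12-02 is a Tuesday and is not a listed holiday, so no roll-forward applies.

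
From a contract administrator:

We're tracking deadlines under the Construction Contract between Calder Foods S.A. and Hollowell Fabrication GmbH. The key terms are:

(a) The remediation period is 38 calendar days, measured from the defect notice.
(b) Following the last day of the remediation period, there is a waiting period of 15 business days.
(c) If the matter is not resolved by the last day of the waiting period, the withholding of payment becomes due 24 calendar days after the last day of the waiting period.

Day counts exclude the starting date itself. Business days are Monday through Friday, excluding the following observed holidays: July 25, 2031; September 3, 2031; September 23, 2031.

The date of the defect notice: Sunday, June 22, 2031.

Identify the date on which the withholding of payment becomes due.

The last day of the remediation period: 38 calendar days after June 22, 2031 is July 30, 2031.
The last day of the waiting period: counting 15 business days from Wednesday, July 30, 2031 (Jul 31, Aug 1, Aug 4, Aug 5, …, Aug 18, Aug 19, Aug 20, skipping weekends) reaches Wednesday, August 20, 2031.
The date on which the withholding of payment becomes due: 24 calendar days after August 20, 2031 is September 13, 2031.

September 13, 2031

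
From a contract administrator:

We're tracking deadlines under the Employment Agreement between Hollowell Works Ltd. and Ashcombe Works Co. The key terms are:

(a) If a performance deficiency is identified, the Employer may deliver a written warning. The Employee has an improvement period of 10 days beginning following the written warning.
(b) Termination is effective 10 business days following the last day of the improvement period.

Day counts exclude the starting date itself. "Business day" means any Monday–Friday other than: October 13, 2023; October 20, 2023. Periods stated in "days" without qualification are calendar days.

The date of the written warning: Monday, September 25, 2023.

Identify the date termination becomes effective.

The last day of the improvement period: 10 calendar days after September 25, 2023 is October 5, 2023.
The date termination becomes effective: 10 business days after Thursday, October 5, 2023, skipping weekends and the listed holidays on Oct 13, Oct 20 — Oct 6, Oct 9, Oct 10, Oct 11, Oct 12, Oct 16, Oct 17, Oct 18, Oct 19, Oct 23 — lands on Monday, October 23, 2023.

October 23, 2023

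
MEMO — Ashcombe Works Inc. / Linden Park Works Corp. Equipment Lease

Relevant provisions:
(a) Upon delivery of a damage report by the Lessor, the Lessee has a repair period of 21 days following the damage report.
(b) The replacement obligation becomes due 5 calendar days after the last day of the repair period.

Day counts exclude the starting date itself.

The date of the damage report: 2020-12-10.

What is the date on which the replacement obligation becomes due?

The last day of the repair period: 21 calendar days after 2020-12-10 is 2020-12-31.
The date on which the replacement obligation becomes due: 2020-12-31 + 5 days = 2021-01-05.

2021-01-05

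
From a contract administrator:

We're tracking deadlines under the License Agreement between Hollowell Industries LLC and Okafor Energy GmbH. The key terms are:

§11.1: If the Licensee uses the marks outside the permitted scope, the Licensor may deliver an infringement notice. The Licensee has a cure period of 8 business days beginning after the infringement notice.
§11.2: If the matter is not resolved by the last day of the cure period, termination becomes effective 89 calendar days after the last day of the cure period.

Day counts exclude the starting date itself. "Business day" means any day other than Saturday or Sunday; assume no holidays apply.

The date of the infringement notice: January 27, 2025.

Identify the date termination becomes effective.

From Monday, January 27, 2025, 8 business days (Jan 28, Jan 29, Jan 30, Jan 31, Feb 3, Feb 4, Feb 5, Feb 6, skipping weekends) brings us to Thursday, February 6, 2025, which is the last day of the cure period.
Adding 89 calendar days to February 6, 2025 gives May 6, 2025, which is the date termination becomes effective.

May 6, 2025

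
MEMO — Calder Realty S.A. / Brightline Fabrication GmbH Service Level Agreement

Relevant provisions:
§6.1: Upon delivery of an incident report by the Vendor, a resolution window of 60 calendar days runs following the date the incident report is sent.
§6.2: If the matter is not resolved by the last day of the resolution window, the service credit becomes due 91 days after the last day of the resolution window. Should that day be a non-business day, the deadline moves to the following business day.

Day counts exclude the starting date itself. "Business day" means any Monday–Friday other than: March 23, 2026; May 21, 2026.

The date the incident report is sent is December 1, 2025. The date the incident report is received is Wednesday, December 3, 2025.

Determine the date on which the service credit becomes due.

The last day of the resolution window: December 1, 2025 + 60 days = January 30, 2026.
The date on which the service credit becomes due: 91 calendar days after January 30, 2026 is May 1, 2026. May 1, 2026 is a Friday and is not a listed holiday, so no roll-forward applies.

May 1, 2026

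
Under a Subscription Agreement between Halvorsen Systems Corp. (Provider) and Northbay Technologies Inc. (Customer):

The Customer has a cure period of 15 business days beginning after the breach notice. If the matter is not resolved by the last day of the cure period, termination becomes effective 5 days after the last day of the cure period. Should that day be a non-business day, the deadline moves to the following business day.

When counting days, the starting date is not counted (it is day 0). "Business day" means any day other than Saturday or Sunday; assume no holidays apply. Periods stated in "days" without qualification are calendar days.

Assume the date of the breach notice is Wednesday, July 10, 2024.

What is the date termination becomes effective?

The last day of the cure period: 15 business days after Wednesday, July 10, 2024, skipping weekends — Jul 11, Jul 12, Jul 15, Jul 16, …, Jul 29, Jul 30, Jul 31 — lands on Wednesday, July 31, 2024.
The date termination becomes effective: 5 calendar days after July 31, 2024 is August 5, 2024. August 5, 2024 is a Monday, so no roll-forward applies.

August 5, 2024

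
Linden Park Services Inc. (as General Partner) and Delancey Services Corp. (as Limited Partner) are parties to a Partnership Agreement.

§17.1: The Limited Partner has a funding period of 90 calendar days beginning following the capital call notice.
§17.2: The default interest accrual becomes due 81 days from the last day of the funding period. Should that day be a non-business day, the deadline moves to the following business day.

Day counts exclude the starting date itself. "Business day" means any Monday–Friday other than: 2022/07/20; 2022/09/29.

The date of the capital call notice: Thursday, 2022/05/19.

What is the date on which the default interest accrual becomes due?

2022/11/07

The last day of the funding period: 90 calendar days after 2022/05/19 is 2022/08/17.
The date on which the default interest accrual becomes due: 2022/08/17 + 81 days = 2022/11/06. That falls on a Sunday, so it rolls to the next business day, Monday, 2022/11/07.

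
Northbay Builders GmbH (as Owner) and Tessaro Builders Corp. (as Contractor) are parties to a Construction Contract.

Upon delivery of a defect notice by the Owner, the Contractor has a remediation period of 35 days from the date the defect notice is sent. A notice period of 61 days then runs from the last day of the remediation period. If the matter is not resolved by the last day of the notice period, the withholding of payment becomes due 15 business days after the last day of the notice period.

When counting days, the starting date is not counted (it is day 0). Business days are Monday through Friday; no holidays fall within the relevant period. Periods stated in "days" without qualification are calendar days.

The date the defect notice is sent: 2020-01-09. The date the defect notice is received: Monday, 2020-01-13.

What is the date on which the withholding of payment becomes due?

2020-05-05

Adding 35 calendar days to 2020-01-09 gives 2020-02-13, which is the last day of the remediation period.
Adding 61 calendar days to 2020-02-13 gives 2020-04-14, which is the last day of the notice period.
The date on which the withholding of payment becomes due: counting 15 business days from Tuesday, 2020-04-14 (Apr 15, Apr 16, Apr 17, Apr 20, …, May 1, May 4, May 5, skipping weekends) reaches Tuesday, 2020-05-05.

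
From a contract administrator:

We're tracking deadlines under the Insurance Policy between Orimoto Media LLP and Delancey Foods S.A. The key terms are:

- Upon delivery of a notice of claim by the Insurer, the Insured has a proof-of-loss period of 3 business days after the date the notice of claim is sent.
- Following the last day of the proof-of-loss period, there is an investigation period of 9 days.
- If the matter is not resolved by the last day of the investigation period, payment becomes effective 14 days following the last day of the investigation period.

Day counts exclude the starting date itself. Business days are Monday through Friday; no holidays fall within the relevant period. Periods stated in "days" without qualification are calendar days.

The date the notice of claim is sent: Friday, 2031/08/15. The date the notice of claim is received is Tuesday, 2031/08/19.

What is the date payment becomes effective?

2031/09/12

The last day of the proof-of-loss period: counting 3 business days from Friday, 2031/08/15 (Aug 18, Aug 19, Aug 20, skipping weekends) reaches Wednesday, 2031/08/20.
The last day of the investigation period: 2031/08/20 + 9 days = 2031/08/29.
The date payment becomes effective: 14 calendar days after 2031/08/29 is 2031/09/12.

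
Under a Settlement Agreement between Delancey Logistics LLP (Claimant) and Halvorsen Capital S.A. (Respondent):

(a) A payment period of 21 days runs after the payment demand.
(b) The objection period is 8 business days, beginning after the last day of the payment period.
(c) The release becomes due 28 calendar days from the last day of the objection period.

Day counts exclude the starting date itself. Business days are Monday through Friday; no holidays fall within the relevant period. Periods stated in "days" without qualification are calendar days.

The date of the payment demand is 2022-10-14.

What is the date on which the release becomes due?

2022-12-14

Adding 21 calendar days to 2022-10-14 gives 2022-11-04, which is the last day of the payment period.
The last day of the objection period: 8 business days after Friday, 2022-11-04, skipping weekends — Nov 7, Nov 8, Nov 9, Nov 10, Nov 11, Nov 14, Nov 15, Nov 16 — lands on Wednesday, 2022-11-16.
Adding 28 calendar days to 2022-11-16 gives 2022-12-14, which is the date on which the release becomes due.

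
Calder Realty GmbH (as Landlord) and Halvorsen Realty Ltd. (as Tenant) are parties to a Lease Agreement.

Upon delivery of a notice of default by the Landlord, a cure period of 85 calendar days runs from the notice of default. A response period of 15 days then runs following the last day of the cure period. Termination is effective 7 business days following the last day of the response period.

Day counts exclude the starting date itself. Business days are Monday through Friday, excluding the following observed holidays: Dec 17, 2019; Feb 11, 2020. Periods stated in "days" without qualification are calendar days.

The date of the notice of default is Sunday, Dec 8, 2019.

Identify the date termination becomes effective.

The last day of the cure period: Dec 8, 2019 + 85 days = Mar 2, 2020.
The last day of the response period: Mar 2, 2020 + 15 days = Mar 17, 2020.
The date termination becomes effective: 7 business days after Tuesday, Mar 17, 2020, skipping weekends — Mar 18, Mar 19, Mar 20, Mar 23, Mar 24, Mar 25, Mar 26 — lands on Thursday, Mar 26, 2020.

Mar 26, 2020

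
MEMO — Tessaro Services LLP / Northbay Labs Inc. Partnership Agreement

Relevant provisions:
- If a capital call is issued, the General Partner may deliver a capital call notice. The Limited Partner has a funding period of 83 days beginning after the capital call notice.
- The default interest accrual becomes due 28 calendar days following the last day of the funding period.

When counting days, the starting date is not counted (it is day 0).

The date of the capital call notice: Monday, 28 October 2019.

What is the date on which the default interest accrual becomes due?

16 February 2020

The last day of the funding period: 28 October 2019 + 83 days = 19 January 2020.
The date on which the default interest accrual becomes due: 19 January 2020 + 28 days = 16 February 2020.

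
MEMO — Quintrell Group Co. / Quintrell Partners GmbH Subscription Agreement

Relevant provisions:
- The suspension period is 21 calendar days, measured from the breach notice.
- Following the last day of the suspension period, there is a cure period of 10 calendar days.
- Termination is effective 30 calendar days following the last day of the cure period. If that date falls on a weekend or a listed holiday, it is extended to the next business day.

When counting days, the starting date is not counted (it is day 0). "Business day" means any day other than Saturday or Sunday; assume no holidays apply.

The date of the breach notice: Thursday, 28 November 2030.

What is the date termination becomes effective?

The last day of the suspension period: 28 November 2030 + 21 days = 19 December 2030.
The last day of the cure period: 10 calendar days after 19 December 2030 is 29 December 2030.
The date termination becomes effective: 29 December 2030 + 30 days = 28 January 2031. 28 January 2031 is a Tuesday, so no roll-forward applies.

28 January 2031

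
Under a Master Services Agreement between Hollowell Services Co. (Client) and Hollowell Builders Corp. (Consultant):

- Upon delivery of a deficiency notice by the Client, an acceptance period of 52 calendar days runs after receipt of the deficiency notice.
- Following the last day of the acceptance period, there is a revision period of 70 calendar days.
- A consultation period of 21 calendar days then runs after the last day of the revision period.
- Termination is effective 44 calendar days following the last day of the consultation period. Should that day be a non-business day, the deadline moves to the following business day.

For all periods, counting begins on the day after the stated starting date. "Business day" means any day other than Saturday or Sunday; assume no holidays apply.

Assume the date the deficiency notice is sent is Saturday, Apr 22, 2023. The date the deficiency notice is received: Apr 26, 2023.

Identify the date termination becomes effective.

The last day of the acceptance period: 52 calendar days after Apr 26, 2023 is Jun 17, 2023.
Adding 70 calendar days to Jun 17, 2023 gives Aug 26, 2023, which is the last day of the revision period.
Adding 21 calendar days to Aug 26, 2023 gives Sep 16, 2023, which is the last day of the consultation period.
The date termination becomes effective: Sep 16, 2023 + 44 days = Oct 30, 2023. Oct 30, 2023 is a Monday, so no roll-forward applies.

Oct 30, 2023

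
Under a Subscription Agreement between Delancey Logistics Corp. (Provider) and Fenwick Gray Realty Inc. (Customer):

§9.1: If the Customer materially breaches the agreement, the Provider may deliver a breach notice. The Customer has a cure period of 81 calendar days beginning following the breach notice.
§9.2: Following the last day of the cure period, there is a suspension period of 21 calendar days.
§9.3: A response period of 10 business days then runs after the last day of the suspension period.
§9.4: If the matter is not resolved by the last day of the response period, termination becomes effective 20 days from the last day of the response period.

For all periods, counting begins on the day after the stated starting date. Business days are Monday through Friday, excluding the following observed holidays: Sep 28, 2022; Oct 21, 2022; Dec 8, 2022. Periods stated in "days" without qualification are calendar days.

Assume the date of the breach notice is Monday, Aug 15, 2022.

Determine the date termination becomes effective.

Jan 1, 2023

Adding 81 calendar days to Aug 15, 2022 gives Nov 4, 2022, which is the last day of the cure period.
The last day of the suspension period: 21 calendar days after Nov 4, 2022 is Nov 25, 2022.
From Friday, Nov 25, 2022, 10 business days (Nov 28, Nov 29, Nov 30, Dec 1, Dec 2, Dec 5, Dec 6, Dec 7, Dec 9, Dec 12, skipping weekends and the listed holiday on Dec 8) brings us to Monday, Dec 12, 2022, which is the last day of the response period.
The date termination becomes effective: 20 calendar days after Dec 12, 2022 is Jan 1, 2023.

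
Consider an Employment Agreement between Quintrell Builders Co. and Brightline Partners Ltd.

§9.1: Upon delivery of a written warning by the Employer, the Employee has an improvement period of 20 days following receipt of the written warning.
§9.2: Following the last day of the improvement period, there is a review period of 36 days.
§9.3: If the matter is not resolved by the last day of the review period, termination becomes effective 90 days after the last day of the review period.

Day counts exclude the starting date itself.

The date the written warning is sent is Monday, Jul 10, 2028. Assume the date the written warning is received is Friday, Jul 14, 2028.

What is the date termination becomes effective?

The last day of the improvement period: 20 calendar days after Jul 14, 2028 is Aug 3, 2028.
Adding 36 calendar days to Aug 3, 2028 gives Sep 8, 2028, which is the last day of the review period.
The date termination becomes effective: 90 calendar days after Sep 8, 2028 is Dec 7, 2028.

Dec 7, 2028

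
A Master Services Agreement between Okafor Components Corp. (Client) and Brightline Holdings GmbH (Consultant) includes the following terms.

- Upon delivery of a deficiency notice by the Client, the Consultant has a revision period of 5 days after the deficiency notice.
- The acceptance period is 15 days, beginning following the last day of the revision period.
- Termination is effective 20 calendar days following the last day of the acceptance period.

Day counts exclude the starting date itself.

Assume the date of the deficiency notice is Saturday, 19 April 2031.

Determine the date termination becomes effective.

29 May 2031

Adding 5 calendar days to 19 April 2031 gives 24 April 2031, which is the last day of the revision period.
Adding 15 calendar days to 24 April 2031 gives 9 May 2031, which is the last day of the acceptance period.
Adding 20 calendar days to 9 May 2031 gives 29 May 2031, which is the date termination becomes effective.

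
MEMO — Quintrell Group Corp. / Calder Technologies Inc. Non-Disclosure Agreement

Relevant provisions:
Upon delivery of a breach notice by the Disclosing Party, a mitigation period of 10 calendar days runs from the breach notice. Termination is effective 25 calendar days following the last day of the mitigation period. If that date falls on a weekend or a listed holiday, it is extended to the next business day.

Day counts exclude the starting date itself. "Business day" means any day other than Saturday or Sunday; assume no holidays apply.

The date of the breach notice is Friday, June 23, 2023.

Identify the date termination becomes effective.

The last day of the mitigation period: June 23, 2023 + 10 days = July 3, 2023.
Adding 25 calendar days to July 3, 2023 gives July 28, 2023, which is the date termination becomes effective. July 28, 2023 is a Friday, so no roll-forward applies.

July 28, 2023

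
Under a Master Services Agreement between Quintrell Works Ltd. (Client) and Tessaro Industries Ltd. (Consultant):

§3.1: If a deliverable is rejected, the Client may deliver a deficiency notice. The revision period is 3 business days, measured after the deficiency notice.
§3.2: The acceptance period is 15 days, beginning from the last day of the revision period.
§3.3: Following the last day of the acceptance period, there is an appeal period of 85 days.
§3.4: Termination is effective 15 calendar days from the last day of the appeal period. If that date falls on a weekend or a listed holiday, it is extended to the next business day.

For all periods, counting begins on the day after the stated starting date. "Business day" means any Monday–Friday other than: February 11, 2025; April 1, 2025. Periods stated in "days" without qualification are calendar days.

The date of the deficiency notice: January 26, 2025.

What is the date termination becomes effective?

May 26, 2025

The last day of the revision period: counting 3 business days from Sunday, January 26, 2025 (Jan 27, Jan 28, Jan 29, skipping weekends) reaches Wednesday, January 29, 2025.
The last day of the acceptance period: 15 calendar days after January 29, 2025 is February 13, 2025.
The last day of the appeal period: 85 calendar days after February 13, 2025 is May 9, 2025.
The date termination becomes effective: 15 calendar days after May 9, 2025 is May 24, 2025. That falls on a Saturday, so it rolls to the next business day, Monday, May 26, 2025.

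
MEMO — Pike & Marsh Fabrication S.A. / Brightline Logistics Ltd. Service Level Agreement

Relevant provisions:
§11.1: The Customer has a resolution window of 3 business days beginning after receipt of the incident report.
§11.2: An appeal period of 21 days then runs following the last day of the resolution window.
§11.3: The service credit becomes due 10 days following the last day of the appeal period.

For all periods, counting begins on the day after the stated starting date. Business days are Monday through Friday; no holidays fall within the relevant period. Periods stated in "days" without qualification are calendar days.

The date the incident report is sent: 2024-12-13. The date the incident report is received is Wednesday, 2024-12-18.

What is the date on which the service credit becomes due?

From Wednesday, 2024-12-18, 3 business days (Dec 19, Dec 20, Dec 23, skipping weekends) brings us to Monday, 2024-12-23, which is the last day of the resolution window.
The last day of the appeal period: 21 calendar days after 2024-12-23 is 2025-01-13.
The date on which the service credit becomes due: 10 calendar days after 2025-01-13 is 2025-01-23.

2025-01-23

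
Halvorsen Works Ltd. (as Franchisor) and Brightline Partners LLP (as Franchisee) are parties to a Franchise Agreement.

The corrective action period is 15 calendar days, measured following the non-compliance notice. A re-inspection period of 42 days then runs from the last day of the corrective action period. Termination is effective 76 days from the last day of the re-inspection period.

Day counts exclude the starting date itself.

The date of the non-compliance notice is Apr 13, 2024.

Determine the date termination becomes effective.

The last day of the corrective action period: 15 calendar days after Apr 13, 2024 is Apr 28, 2024.
Adding 42 calendar days to Apr 28, 2024 gives Jun 9, 2024, which is the last day of the re-inspection period.
Adding 76 calendar days to Jun 9, 2024 gives Aug 24, 2024, which is the date termination becomes effective.

Aug 24, 2024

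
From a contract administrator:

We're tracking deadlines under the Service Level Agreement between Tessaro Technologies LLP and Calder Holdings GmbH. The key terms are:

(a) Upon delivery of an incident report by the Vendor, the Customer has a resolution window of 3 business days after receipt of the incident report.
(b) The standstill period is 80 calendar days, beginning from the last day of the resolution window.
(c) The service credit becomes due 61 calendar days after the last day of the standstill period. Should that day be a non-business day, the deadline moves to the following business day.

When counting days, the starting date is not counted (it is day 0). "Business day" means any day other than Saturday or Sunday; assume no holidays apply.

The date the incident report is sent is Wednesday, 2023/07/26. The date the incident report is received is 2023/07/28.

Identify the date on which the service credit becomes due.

2023/12/21

The last day of the resolution window: 3 business days after Friday, 2023/07/28, skipping weekends — Jul 31, Aug 1, Aug 2 — lands on Wednesday, 2023/08/02.
Adding 80 calendar days to 2023/08/02 gives 2023/10/21, which is the last day of the standstill period.
Adding 61 calendar days to 2023/10/21 gives 2023/12/21, which is the date on which the service credit becomes due. 2023/12/21 is a Thursday, so no roll-forward applies.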